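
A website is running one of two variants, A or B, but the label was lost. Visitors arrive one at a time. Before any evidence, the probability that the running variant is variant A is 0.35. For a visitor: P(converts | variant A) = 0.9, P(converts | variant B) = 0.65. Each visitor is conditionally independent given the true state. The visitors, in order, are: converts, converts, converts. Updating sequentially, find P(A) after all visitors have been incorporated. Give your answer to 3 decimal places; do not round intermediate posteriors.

0.588

After 'converts': P(A) = 0.9·0.3500 / (0.9·0.3500 + 0.65·0.6500) ≈ 0.4271
After 'converts': P(A) = 0.9·0.4271 / (0.9·0.4271 + 0.65·0.5729) ≈ 0.5080
After 'converts': P(A) = 0.9·0.5080 / (0.9·0.5080 + 0.65·0.4920) ≈ 0.5884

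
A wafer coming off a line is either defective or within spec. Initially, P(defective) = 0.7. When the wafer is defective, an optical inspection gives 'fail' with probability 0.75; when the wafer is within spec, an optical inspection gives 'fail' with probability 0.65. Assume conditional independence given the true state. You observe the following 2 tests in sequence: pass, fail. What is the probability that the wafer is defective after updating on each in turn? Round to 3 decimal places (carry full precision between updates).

After 'pass': P(defective) = 0.25·0.7000 / (0.25·0.7000 + 0.35·0.3000) ≈ 0.6250
After 'fail': P(defective) = 0.75·0.6250 / (0.75·0.6250 + 0.65·0.3750) ≈ 0.6579

0.658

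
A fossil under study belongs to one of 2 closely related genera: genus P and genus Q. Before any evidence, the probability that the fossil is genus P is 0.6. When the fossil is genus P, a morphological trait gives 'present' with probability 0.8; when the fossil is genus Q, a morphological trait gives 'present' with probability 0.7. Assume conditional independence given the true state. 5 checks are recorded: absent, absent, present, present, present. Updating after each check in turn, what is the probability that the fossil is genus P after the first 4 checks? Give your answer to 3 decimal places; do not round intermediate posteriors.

0.465

After 'absent': P(genus P) = 0.2·0.6000 / (0.2·0.6000 + 0.3·0.4000) ≈ 0.5000
After 'absent': P(genus P) = 0.2·0.5000 / (0.2·0.5000 + 0.3·0.5000) ≈ 0.4000
After 'present': P(genus P) = 0.8·0.4000 / (0.8·0.4000 + 0.7·0.6000) ≈ 0.4324
After 'present': P(genus P) = 0.8·0.4324 / (0.8·0.4324 + 0.7·0.5676) ≈ 0.4655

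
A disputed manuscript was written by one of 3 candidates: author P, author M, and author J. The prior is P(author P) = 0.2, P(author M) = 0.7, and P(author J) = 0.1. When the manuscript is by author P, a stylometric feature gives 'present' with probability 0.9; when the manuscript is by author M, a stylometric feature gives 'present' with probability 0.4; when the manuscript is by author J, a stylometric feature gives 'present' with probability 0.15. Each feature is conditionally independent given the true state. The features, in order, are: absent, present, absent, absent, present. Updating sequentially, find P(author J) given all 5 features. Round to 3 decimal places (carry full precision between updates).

0.054

After 'absent': normaliser = 0.1·0.2000 + 0.6·0.7000 + 0.85·0.1000; P(author P) ≈ 0.0381, P(author M) ≈ 0.8000, P(author J) ≈ 0.1619
After 'present': normaliser = 0.9·0.0381 + 0.4·0.8000 + 0.15·0.1619; P(author P) ≈ 0.0906, P(author M) ≈ 0.8453, P(author J) ≈ 0.0642
After 'absent': normaliser = 0.1·0.0906 + 0.6·0.8453 + 0.85·0.0642; P(author P) ≈ 0.0159, P(author M) ≈ 0.8886, P(author J) ≈ 0.0955
After 'absent': normaliser = 0.1·0.0159 + 0.6·0.8886 + 0.85·0.0955; P(author P) ≈ 0.0026, P(author M) ≈ 0.8656, P(author J) ≈ 0.1318
After 'present': normaliser = 0.9·0.0026 + 0.4·0.8656 + 0.15·0.1318; P(author P) ≈ 0.0063, P(author M) ≈ 0.9400, P(author J) ≈ 0.0537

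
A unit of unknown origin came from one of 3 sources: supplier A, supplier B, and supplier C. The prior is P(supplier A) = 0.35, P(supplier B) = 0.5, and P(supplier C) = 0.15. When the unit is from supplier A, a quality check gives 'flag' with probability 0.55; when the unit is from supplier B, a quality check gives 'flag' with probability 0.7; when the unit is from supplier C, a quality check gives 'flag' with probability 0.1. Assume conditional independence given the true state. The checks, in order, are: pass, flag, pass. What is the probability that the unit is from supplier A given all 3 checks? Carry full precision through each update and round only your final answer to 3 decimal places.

Each posterior becomes the prior for the next update.
After 'pass': normaliser = 0.45·0.3500 + 0.3·0.5000 + 0.9·0.1500; P(supplier A) ≈ 0.3559, P(supplier B) ≈ 0.3390, P(supplier C) ≈ 0.3051
After 'flag': normaliser = 0.55·0.3559 + 0.7·0.3390 + 0.1·0.3051; P(supplier A) ≈ 0.4223, P(supplier B) ≈ 0.5119, P(supplier C) ≈ 0.0658
After 'pass': normaliser = 0.45·0.4223 + 0.3·0.5119 + 0.9·0.0658; P(supplier A) ≈ 0.4717, P(supplier B) ≈ 0.3812, P(supplier C) ≈ 0.1470

0.472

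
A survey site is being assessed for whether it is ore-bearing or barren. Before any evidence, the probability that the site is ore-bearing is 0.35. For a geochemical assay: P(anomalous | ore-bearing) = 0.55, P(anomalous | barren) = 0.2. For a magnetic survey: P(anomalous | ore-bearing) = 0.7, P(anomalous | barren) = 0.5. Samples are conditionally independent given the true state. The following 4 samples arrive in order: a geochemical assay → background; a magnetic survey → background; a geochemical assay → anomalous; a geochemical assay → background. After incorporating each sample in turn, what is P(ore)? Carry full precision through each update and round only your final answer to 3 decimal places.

Apply Bayes' rule sequentially, carrying P(ore) forward.
After a geochemical assay='background': P(ore) = 0.45·0.3500 / (0.45·0.3500 + 0.8·0.6500) ≈ 0.2325
After a magnetic survey='background': P(ore) = 0.3·0.2325 / (0.3·0.2325 + 0.5·0.7675) ≈ 0.1538
After a geochemical assay='anomalous': P(ore) = 0.55·0.1538 / (0.55·0.1538 + 0.2·0.8462) ≈ 0.3332
After a geochemical assay='background': P(ore) = 0.45·0.3332 / (0.45·0.3332 + 0.8·0.6668) ≈ 0.2194

0.219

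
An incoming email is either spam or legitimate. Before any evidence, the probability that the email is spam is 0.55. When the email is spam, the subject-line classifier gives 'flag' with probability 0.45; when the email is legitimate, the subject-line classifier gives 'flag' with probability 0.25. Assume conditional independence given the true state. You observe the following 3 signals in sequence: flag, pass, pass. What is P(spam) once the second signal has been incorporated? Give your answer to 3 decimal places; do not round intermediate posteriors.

0.617

Apply Bayes' rule sequentially, carrying P(spam) forward.
After 'flag': P(spam) = 0.45·0.5500 / (0.45·0.5500 + 0.25·0.4500) ≈ 0.6875
After 'pass': P(spam) = 0.55·0.6875 / (0.55·0.6875 + 0.75·0.3125) ≈ 0.6173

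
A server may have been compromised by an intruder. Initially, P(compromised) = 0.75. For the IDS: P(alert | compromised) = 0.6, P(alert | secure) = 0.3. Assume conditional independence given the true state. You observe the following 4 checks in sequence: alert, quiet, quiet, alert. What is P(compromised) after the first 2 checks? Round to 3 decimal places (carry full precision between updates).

0.774

After 'alert': P(compromised) = 0.6·0.7500 / (0.6·0.7500 + 0.3·0.2500) ≈ 0.8571
After 'quiet': P(compromised) = 0.4·0.8571 / (0.4·0.8571 + 0.7·0.1429) ≈ 0.7742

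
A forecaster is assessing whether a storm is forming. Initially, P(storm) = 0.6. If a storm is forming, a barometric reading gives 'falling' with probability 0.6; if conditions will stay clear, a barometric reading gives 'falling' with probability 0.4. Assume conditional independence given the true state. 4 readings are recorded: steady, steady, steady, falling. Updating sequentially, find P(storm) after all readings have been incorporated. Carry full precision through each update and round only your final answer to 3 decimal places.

After 'steady': P(storm) = 0.4·0.6000 / (0.4·0.6000 + 0.6·0.4000) ≈ 0.5000
After 'steady': P(storm) = 0.4·0.5000 / (0.4·0.5000 + 0.6·0.5000) ≈ 0.4000
After 'steady': P(storm) = 0.4·0.4000 / (0.4·0.4000 + 0.6·0.6000) ≈ 0.3077
After 'falling': P(storm) = 0.6·0.3077 / (0.6·0.3077 + 0.4·0.6923) ≈ 0.4000

0.400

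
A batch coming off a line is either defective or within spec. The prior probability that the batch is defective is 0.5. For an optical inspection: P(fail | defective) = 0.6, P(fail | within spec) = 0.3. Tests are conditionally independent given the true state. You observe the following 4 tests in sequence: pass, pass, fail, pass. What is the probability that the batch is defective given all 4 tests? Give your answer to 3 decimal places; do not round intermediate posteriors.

0.272

After 'pass': P(defective) = 0.4·0.5000 / (0.4·0.5000 + 0.7·0.5000) ≈ 0.3636
After 'pass': P(defective) = 0.4·0.3636 / (0.4·0.3636 + 0.7·0.6364) ≈ 0.2462
After 'fail': P(defective) = 0.6·0.2462 / (0.6·0.2462 + 0.3·0.7538) ≈ 0.3951
After 'pass': P(defective) = 0.4·0.3951 / (0.4·0.3951 + 0.7·0.6049) ≈ 0.2718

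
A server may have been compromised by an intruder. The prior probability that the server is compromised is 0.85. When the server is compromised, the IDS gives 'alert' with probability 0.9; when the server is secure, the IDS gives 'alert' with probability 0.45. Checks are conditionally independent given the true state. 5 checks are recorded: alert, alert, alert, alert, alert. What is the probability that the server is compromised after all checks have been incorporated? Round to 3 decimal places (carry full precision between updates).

After 'alert': P(compromised) = 0.9·0.8500 / (0.9·0.8500 + 0.45·0.1500) ≈ 0.9189
After 'alert': P(compromised) = 0.9·0.9189 / (0.9·0.9189 + 0.45·0.0811) ≈ 0.9577
After 'alert': P(compromised) = 0.9·0.9577 / (0.9·0.9577 + 0.45·0.0423) ≈ 0.9784
After 'alert': P(compromised) = 0.9·0.9784 / (0.9·0.9784 + 0.45·0.0216) ≈ 0.9891
After 'alert': P(compromised) = 0.9·0.9891 / (0.9·0.9891 + 0.45·0.0109) ≈ 0.9945

0.995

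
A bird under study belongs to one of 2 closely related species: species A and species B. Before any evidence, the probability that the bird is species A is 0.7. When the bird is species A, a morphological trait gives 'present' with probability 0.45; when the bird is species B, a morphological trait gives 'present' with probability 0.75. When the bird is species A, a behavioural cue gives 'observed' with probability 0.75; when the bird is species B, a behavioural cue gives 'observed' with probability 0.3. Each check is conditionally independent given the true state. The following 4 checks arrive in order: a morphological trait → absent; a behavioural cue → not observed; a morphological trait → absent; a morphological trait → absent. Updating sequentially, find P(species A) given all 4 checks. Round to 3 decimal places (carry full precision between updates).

0.899

Apply Bayes' rule sequentially, carrying P(species A) forward.
After a morphological trait='absent': P(species A) = 0.55·0.7000 / (0.55·0.7000 + 0.25·0.3000) ≈ 0.8370
After a behavioural cue='not observed': P(species A) = 0.25·0.8370 / (0.25·0.8370 + 0.7·0.1630) ≈ 0.6471
After a morphological trait='absent': P(species A) = 0.55·0.6471 / (0.55·0.6471 + 0.25·0.3529) ≈ 0.8013
After a morphological trait='absent': P(species A) = 0.55·0.8013 / (0.55·0.8013 + 0.25·0.1987) ≈ 0.8987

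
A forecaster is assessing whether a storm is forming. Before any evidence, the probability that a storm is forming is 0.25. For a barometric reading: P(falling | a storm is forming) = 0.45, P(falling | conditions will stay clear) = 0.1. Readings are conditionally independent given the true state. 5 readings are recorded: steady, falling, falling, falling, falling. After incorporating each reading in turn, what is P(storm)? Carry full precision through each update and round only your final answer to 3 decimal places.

Each posterior becomes the prior for the next update.
After 'steady': P(storm) = 0.55·0.2500 / (0.55·0.2500 + 0.9·0.7500) ≈ 0.1692
After 'falling': P(storm) = 0.45·0.1692 / (0.45·0.1692 + 0.1·0.8308) ≈ 0.4783
After 'falling': P(storm) = 0.45·0.4783 / (0.45·0.4783 + 0.1·0.5217) ≈ 0.8049
After 'falling': P(storm) = 0.45·0.8049 / (0.45·0.8049 + 0.1·0.1951) ≈ 0.9489
After 'falling': P(storm) = 0.45·0.9489 / (0.45·0.9489 + 0.1·0.0511) ≈ 0.9882

0.988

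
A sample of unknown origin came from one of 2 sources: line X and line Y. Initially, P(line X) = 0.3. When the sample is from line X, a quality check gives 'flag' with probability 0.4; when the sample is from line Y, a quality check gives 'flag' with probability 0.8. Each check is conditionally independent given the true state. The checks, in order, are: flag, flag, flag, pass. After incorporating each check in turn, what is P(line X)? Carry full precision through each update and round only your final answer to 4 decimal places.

0.1385

After 'flag': P(line X) = 0.4·0.3000 / (0.4·0.3000 + 0.8·0.7000) ≈ 0.1765
After 'flag': P(line X) = 0.4·0.1765 / (0.4·0.1765 + 0.8·0.8235) ≈ 0.0968
After 'flag': P(line X) = 0.4·0.0968 / (0.4·0.0968 + 0.8·0.9032) ≈ 0.0508
After 'pass': P(line X) = 0.6·0.0508 / (0.6·0.0508 + 0.2·0.9492) ≈ 0.1385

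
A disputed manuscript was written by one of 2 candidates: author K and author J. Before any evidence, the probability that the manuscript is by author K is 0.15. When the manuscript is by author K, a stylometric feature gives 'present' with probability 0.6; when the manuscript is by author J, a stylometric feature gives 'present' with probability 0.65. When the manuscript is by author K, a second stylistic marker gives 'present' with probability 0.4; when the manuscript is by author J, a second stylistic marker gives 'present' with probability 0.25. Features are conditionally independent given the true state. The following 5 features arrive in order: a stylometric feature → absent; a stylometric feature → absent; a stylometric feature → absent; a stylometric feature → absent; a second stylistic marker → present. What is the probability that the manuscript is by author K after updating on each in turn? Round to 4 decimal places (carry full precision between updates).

After a stylometric feature='absent': P(author K) = 0.4·0.1500 / (0.4·0.1500 + 0.35·0.8500) ≈ 0.1678
After a stylometric feature='absent': P(author K) = 0.4·0.1678 / (0.4·0.1678 + 0.35·0.8322) ≈ 0.1873
After a stylometric feature='absent': P(author K) = 0.4·0.1873 / (0.4·0.1873 + 0.35·0.8127) ≈ 0.2085
After a stylometric feature='absent': P(author K) = 0.4·0.2085 / (0.4·0.2085 + 0.35·0.7915) ≈ 0.2314
After a second stylistic marker='present': P(author K) = 0.4·0.2314 / (0.4·0.2314 + 0.25·0.7686) ≈ 0.3251

0.3251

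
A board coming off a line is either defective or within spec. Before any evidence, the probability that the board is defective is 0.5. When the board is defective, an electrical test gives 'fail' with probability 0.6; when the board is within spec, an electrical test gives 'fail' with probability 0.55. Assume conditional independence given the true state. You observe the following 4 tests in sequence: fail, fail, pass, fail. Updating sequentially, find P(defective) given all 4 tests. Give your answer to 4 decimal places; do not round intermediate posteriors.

0.5358

Apply Bayes' rule sequentially, carrying P(defective) forward.
After 'fail': P(defective) = 0.6·0.5000 / (0.6·0.5000 + 0.55·0.5000) ≈ 0.5217
After 'fail': P(defective) = 0.6·0.5217 / (0.6·0.5217 + 0.55·0.4783) ≈ 0.5434
After 'pass': P(defective) = 0.4·0.5434 / (0.4·0.5434 + 0.45·0.4566) ≈ 0.5141
After 'fail': P(defective) = 0.6·0.5141 / (0.6·0.5141 + 0.55·0.4859) ≈ 0.5358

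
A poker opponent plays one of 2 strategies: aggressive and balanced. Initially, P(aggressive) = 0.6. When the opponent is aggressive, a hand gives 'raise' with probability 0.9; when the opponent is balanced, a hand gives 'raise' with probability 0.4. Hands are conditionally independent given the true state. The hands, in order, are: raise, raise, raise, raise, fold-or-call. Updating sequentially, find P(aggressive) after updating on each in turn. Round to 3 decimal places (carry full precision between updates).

Apply Bayes' rule sequentially, carrying P(aggressive) forward.
After 'raise': P(aggressive) = 0.9·0.6000 / (0.9·0.6000 + 0.4·0.4000) ≈ 0.7714
After 'raise': P(aggressive) = 0.9·0.7714 / (0.9·0.7714 + 0.4·0.2286) ≈ 0.8836
After 'raise': P(aggressive) = 0.9·0.8836 / (0.9·0.8836 + 0.4·0.1164) ≈ 0.9447
After 'raise': P(aggressive) = 0.9·0.9447 / (0.9·0.9447 + 0.4·0.0553) ≈ 0.9746
After 'fold-or-call': P(aggressive) = 0.1·0.9746 / (0.1·0.9746 + 0.6·0.0254) ≈ 0.8650

0.865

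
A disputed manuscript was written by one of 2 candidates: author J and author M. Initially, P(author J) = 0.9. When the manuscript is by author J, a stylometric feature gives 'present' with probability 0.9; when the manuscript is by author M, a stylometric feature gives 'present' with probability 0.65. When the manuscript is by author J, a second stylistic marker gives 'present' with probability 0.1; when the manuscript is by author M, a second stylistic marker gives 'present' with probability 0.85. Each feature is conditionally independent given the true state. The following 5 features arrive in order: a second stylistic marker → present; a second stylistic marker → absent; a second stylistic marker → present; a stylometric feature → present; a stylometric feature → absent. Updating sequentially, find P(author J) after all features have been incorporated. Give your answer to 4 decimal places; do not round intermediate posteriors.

0.2282

After a second stylistic marker='present': P(author J) = 0.1·0.9000 / (0.1·0.9000 + 0.85·0.1000) ≈ 0.5143
After a second stylistic marker='absent': P(author J) = 0.9·0.5143 / (0.9·0.5143 + 0.15·0.4857) ≈ 0.8640
After a second stylistic marker='present': P(author J) = 0.1·0.8640 / (0.1·0.8640 + 0.85·0.1360) ≈ 0.4277
After a stylometric feature='present': P(author J) = 0.9·0.4277 / (0.9·0.4277 + 0.65·0.5723) ≈ 0.5086
After a stylometric feature='absent': P(author J) = 0.1·0.5086 / (0.1·0.5086 + 0.35·0.4914) ≈ 0.2282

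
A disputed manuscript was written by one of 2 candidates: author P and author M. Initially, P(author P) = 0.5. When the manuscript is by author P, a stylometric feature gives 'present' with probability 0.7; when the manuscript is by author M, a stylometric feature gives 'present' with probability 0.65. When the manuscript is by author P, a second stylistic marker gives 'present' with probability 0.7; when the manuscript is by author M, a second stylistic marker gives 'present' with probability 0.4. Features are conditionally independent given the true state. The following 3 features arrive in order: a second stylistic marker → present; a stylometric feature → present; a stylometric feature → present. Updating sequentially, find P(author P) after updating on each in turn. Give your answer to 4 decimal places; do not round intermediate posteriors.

0.6699

After a second stylistic marker='present': P(author P) = 0.7·0.5000 / (0.7·0.5000 + 0.4·0.5000) ≈ 0.6364
After a stylometric feature='present': P(author P) = 0.7·0.6364 / (0.7·0.6364 + 0.65·0.3636) ≈ 0.6533
After a stylometric feature='present': P(author P) = 0.7·0.6533 / (0.7·0.6533 + 0.65·0.3467) ≈ 0.6699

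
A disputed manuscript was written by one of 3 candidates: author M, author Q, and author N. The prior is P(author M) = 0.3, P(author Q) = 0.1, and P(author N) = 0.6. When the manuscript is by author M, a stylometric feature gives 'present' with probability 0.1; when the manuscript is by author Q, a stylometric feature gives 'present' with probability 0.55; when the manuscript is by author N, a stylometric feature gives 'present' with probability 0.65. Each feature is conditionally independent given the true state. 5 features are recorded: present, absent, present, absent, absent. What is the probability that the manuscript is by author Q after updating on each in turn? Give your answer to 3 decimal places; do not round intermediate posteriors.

0.174

Each posterior becomes the prior for the next update.
After 'present': normaliser = 0.1·0.3000 + 0.55·0.1000 + 0.65·0.6000; P(author M) ≈ 0.0632, P(author Q) ≈ 0.1158, P(author N) ≈ 0.8211
After 'absent': normaliser = 0.9·0.0632 + 0.45·0.1158 + 0.35·0.8211; P(author M) ≈ 0.1434, P(author Q) ≈ 0.1315, P(author N) ≈ 0.7251
After 'present': normaliser = 0.1·0.1434 + 0.55·0.1315 + 0.65·0.7251; P(author M) ≈ 0.0257, P(author Q) ≈ 0.1296, P(author N) ≈ 0.8447
After 'absent': normaliser = 0.9·0.0257 + 0.45·0.1296 + 0.35·0.8447; P(author M) ≈ 0.0613, P(author Q) ≈ 0.1547, P(author N) ≈ 0.7840
After 'absent': normaliser = 0.9·0.0613 + 0.45·0.1547 + 0.35·0.7840; P(author M) ≈ 0.1383, P(author Q) ≈ 0.1743, P(author N) ≈ 0.6874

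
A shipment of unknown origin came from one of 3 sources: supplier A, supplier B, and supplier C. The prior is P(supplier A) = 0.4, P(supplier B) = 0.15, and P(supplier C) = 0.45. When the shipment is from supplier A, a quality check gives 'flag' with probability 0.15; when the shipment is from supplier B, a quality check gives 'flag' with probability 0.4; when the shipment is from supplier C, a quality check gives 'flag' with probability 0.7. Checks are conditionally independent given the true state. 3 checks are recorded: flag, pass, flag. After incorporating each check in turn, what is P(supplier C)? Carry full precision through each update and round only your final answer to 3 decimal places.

Apply Bayes' rule sequentially, carrying P(supplier C) forward.
After 'flag': normaliser = 0.15·0.4000 + 0.4·0.1500 + 0.7·0.4500; P(supplier A) ≈ 0.1379, P(supplier B) ≈ 0.1379, P(supplier C) ≈ 0.7241
After 'pass': normaliser = 0.85·0.1379 + 0.6·0.1379 + 0.3·0.7241; P(supplier A) ≈ 0.2810, P(supplier B) ≈ 0.1983, P(supplier C) ≈ 0.5207
After 'flag': normaliser = 0.15·0.2810 + 0.4·0.1983 + 0.7·0.5207; P(supplier A) ≈ 0.0867, P(supplier B) ≈ 0.1633, P(supplier C) ≈ 0.7500

0.750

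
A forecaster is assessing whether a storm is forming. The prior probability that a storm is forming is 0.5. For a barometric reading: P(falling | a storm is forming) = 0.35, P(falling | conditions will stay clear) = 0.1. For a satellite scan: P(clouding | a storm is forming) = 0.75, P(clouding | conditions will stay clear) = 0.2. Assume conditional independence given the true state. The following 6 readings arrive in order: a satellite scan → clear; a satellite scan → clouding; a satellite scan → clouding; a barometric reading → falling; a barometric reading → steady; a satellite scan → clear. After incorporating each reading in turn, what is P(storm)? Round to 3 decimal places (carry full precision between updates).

0.776

After a satellite scan='clear': P(storm) = 0.25·0.5000 / (0.25·0.5000 + 0.8·0.5000) ≈ 0.2381
After a satellite scan='clouding': P(storm) = 0.75·0.2381 / (0.75·0.2381 + 0.2·0.7619) ≈ 0.5396
After a satellite scan='clouding': P(storm) = 0.75·0.5396 / (0.75·0.5396 + 0.2·0.4604) ≈ 0.8146
After a barometric reading='falling': P(storm) = 0.35·0.8146 / (0.35·0.8146 + 0.1·0.1854) ≈ 0.9390
After a barometric reading='steady': P(storm) = 0.65·0.9390 / (0.65·0.9390 + 0.9·0.0610) ≈ 0.9174
After a satellite scan='clear': P(storm) = 0.25·0.9174 / (0.25·0.9174 + 0.8·0.0826) ≈ 0.7764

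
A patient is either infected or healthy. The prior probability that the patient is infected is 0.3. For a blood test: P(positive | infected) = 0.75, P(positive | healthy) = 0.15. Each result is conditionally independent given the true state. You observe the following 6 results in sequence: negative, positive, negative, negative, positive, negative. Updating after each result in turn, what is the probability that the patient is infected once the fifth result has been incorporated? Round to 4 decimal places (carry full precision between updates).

After 'negative': P(infected) = 0.25·0.3000 / (0.25·0.3000 + 0.85·0.7000) ≈ 0.1119
After 'positive': P(infected) = 0.75·0.1119 / (0.75·0.1119 + 0.15·0.8881) ≈ 0.3866
After 'negative': P(infected) = 0.25·0.3866 / (0.25·0.3866 + 0.85·0.6134) ≈ 0.1564
After 'negative': P(infected) = 0.25·0.1564 / (0.25·0.1564 + 0.85·0.8436) ≈ 0.0517
After 'positive': P(infected) = 0.75·0.0517 / (0.75·0.0517 + 0.15·0.9483) ≈ 0.2142

0.2142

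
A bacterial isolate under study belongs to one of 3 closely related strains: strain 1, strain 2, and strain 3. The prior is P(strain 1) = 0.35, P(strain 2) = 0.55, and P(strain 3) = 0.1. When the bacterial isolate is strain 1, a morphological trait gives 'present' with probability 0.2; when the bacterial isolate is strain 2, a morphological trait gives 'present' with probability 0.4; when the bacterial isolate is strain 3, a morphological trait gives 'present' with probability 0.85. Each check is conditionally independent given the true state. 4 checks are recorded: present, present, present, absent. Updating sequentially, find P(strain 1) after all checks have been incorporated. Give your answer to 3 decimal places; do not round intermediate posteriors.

0.069

After 'present': normaliser = 0.2·0.3500 + 0.4·0.5500 + 0.85·0.1000; P(strain 1) ≈ 0.1867, P(strain 2) ≈ 0.5867, P(strain 3) ≈ 0.2267
After 'present': normaliser = 0.2·0.1867 + 0.4·0.5867 + 0.85·0.2267; P(strain 1) ≈ 0.0803, P(strain 2) ≈ 0.5050, P(strain 3) ≈ 0.4146
After 'present': normaliser = 0.2·0.0803 + 0.4·0.5050 + 0.85·0.4146; P(strain 1) ≈ 0.0282, P(strain 2) ≈ 0.3541, P(strain 3) ≈ 0.6178
After 'absent': normaliser = 0.8·0.0282 + 0.6·0.3541 + 0.15·0.6178; P(strain 1) ≈ 0.0688, P(strain 2) ≈ 0.6484, P(strain 3) ≈ 0.2828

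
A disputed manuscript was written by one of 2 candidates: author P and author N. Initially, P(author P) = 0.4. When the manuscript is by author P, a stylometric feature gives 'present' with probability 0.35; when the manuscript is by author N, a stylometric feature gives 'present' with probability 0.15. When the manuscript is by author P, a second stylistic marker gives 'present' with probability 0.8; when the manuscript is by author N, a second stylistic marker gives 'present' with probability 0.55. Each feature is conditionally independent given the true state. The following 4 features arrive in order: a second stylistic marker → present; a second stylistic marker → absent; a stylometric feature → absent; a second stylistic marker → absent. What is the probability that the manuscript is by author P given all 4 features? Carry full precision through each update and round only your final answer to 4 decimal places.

Apply Bayes' rule sequentially, carrying P(author P) forward.
After a second stylistic marker='present': P(author P) = 0.8·0.4000 / (0.8·0.4000 + 0.55·0.6000) ≈ 0.4923
After a second stylistic marker='absent': P(author P) = 0.2·0.4923 / (0.2·0.4923 + 0.45·0.5077) ≈ 0.3012
After a stylometric feature='absent': P(author P) = 0.65·0.3012 / (0.65·0.3012 + 0.85·0.6988) ≈ 0.2479
After a second stylistic marker='absent': P(author P) = 0.2·0.2479 / (0.2·0.2479 + 0.45·0.7521) ≈ 0.1278

0.1278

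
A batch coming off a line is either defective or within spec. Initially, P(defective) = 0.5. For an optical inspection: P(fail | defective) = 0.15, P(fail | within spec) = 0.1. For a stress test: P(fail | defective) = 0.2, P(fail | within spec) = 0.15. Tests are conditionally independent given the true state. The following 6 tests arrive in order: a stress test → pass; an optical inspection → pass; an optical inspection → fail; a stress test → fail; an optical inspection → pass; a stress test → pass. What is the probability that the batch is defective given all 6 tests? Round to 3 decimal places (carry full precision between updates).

0.612

Apply Bayes' rule sequentially, carrying P(defective) forward.
After a stress test='pass': P(defective) = 0.8·0.5000 / (0.8·0.5000 + 0.85·0.5000) ≈ 0.4848
After an optical inspection='pass': P(defective) = 0.85·0.4848 / (0.85·0.4848 + 0.9·0.5152) ≈ 0.4706
After an optical inspection='fail': P(defective) = 0.15·0.4706 / (0.15·0.4706 + 0.1·0.5294) ≈ 0.5714
After a stress test='fail': P(defective) = 0.2·0.5714 / (0.2·0.5714 + 0.15·0.4286) ≈ 0.6400
After an optical inspection='pass': P(defective) = 0.85·0.6400 / (0.85·0.6400 + 0.9·0.3600) ≈ 0.6267
After a stress test='pass': P(defective) = 0.8·0.6267 / (0.8·0.6267 + 0.85·0.3733) ≈ 0.6124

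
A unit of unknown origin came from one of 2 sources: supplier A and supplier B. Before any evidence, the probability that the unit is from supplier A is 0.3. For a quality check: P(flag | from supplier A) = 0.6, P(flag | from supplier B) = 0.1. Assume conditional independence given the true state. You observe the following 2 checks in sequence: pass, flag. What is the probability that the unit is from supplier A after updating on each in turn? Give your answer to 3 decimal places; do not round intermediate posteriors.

0.533

After 'pass': P(supplier A) = 0.4·0.3000 / (0.4·0.3000 + 0.9·0.7000) ≈ 0.1600
After 'flag': P(supplier A) = 0.6·0.1600 / (0.6·0.1600 + 0.1·0.8400) ≈ 0.5333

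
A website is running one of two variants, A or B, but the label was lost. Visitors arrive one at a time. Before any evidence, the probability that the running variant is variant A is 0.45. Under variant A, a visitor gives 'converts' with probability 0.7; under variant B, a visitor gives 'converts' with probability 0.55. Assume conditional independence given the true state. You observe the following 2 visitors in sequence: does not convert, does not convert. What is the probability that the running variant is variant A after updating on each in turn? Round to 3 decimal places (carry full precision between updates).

0.267

After 'does not convert': P(A) = 0.3·0.4500 / (0.3·0.4500 + 0.45·0.5500) ≈ 0.3529
After 'does not convert': P(A) = 0.3·0.3529 / (0.3·0.3529 + 0.45·0.6471) ≈ 0.2667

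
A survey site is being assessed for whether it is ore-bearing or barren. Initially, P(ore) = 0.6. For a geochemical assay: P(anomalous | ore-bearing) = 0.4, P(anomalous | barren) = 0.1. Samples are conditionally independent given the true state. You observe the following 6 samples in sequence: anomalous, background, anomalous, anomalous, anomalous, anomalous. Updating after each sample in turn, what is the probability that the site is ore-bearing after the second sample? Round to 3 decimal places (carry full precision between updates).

Apply Bayes' rule sequentially, carrying P(ore) forward.
After 'anomalous': P(ore) = 0.4·0.6000 / (0.4·0.6000 + 0.1·0.4000) ≈ 0.8571
After 'background': P(ore) = 0.6·0.8571 / (0.6·0.8571 + 0.9·0.1429) ≈ 0.8000

0.800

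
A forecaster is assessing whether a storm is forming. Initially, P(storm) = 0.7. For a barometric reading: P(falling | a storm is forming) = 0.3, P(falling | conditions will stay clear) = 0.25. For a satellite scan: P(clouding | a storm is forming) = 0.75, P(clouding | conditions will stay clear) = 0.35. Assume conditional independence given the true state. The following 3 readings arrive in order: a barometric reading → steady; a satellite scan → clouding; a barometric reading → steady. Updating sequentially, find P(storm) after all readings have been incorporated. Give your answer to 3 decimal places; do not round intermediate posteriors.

0.813

After a barometric reading='steady': P(storm) = 0.7·0.7000 / (0.7·0.7000 + 0.75·0.3000) ≈ 0.6853
After a satellite scan='clouding': P(storm) = 0.75·0.6853 / (0.75·0.6853 + 0.35·0.3147) ≈ 0.8235
After a barometric reading='steady': P(storm) = 0.7·0.8235 / (0.7·0.8235 + 0.75·0.1765) ≈ 0.8133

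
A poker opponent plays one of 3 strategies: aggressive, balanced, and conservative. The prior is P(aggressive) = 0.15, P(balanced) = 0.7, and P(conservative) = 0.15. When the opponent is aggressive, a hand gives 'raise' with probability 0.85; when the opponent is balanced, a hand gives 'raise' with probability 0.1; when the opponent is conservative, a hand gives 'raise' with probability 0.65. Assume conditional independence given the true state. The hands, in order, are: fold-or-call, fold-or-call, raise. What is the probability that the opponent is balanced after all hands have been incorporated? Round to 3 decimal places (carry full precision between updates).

0.793

Each posterior becomes the prior for the next update.
After 'fold-or-call': normaliser = 0.15·0.1500 + 0.9·0.7000 + 0.35·0.1500; P(aggressive) ≈ 0.0319, P(balanced) ≈ 0.8936, P(conservative) ≈ 0.0745
After 'fold-or-call': normaliser = 0.15·0.0319 + 0.9·0.8936 + 0.35·0.0745; P(aggressive) ≈ 0.0057, P(balanced) ≈ 0.9631, P(conservative) ≈ 0.0312
After 'raise': normaliser = 0.85·0.0057 + 0.1·0.9631 + 0.65·0.0312; P(aggressive) ≈ 0.0401, P(balanced) ≈ 0.7929, P(conservative) ≈ 0.1670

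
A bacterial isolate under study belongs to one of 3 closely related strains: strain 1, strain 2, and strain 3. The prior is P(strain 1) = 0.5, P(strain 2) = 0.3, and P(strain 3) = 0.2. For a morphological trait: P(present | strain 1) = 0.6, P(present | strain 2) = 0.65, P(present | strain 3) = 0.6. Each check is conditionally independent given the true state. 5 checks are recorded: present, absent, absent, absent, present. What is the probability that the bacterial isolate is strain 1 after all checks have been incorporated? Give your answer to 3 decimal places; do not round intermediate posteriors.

0.534

After 'present': normaliser = 0.6·0.5000 + 0.65·0.3000 + 0.6·0.2000; P(strain 1) ≈ 0.4878, P(strain 2) ≈ 0.3171, P(strain 3) ≈ 0.1951
After 'absent': normaliser = 0.4·0.4878 + 0.35·0.3171 + 0.4·0.1951; P(strain 1) ≈ 0.5079, P(strain 2) ≈ 0.2889, P(strain 3) ≈ 0.2032
After 'absent': normaliser = 0.4·0.5079 + 0.35·0.2889 + 0.4·0.2032; P(strain 1) ≈ 0.5270, P(strain 2) ≈ 0.2622, P(strain 3) ≈ 0.2108
After 'absent': normaliser = 0.4·0.5270 + 0.35·0.2622 + 0.4·0.2108; P(strain 1) ≈ 0.5448, P(strain 2) ≈ 0.2372, P(strain 3) ≈ 0.2179
After 'present': normaliser = 0.6·0.5448 + 0.65·0.2372 + 0.6·0.2179; P(strain 1) ≈ 0.5343, P(strain 2) ≈ 0.2520, P(strain 3) ≈ 0.2137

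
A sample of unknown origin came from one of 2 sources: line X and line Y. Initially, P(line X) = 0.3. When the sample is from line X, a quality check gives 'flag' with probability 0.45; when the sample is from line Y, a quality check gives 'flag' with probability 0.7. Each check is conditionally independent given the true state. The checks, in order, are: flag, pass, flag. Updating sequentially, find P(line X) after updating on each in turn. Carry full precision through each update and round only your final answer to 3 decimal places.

After 'flag': P(line X) = 0.45·0.3000 / (0.45·0.3000 + 0.7·0.7000) ≈ 0.2160
After 'pass': P(line X) = 0.55·0.2160 / (0.55·0.2160 + 0.3·0.7840) ≈ 0.3356
After 'flag': P(line X) = 0.45·0.3356 / (0.45·0.3356 + 0.7·0.6644) ≈ 0.2451

0.245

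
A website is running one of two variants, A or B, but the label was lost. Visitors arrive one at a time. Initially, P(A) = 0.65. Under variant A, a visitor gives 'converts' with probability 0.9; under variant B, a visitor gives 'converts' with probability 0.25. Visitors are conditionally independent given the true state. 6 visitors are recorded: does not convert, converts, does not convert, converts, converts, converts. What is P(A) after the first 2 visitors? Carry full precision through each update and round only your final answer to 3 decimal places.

0.471

Apply Bayes' rule sequentially, carrying P(A) forward.
After 'does not convert': P(A) = 0.1·0.6500 / (0.1·0.6500 + 0.75·0.3500) ≈ 0.1985
After 'converts': P(A) = 0.9·0.1985 / (0.9·0.1985 + 0.25·0.8015) ≈ 0.4713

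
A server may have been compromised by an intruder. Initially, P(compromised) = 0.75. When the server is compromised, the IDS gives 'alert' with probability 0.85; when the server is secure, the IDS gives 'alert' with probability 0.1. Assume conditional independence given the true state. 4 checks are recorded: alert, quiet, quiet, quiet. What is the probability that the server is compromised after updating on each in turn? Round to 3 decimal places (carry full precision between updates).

0.106

After 'alert': P(compromised) = 0.85·0.7500 / (0.85·0.7500 + 0.1·0.2500) ≈ 0.9623
After 'quiet': P(compromised) = 0.15·0.9623 / (0.15·0.9623 + 0.9·0.0377) ≈ 0.8095
After 'quiet': P(compromised) = 0.15·0.8095 / (0.15·0.8095 + 0.9·0.1905) ≈ 0.4146
After 'quiet': P(compromised) = 0.15·0.4146 / (0.15·0.4146 + 0.9·0.5854) ≈ 0.1056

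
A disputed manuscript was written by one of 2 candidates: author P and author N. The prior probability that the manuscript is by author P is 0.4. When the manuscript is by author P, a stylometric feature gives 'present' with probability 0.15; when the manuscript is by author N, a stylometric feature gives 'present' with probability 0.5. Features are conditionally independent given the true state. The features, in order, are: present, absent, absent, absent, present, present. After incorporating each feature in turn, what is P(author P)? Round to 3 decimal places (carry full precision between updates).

Apply Bayes' rule sequentially, carrying P(author P) forward.
After 'present': P(author P) = 0.15·0.4000 / (0.15·0.4000 + 0.5·0.6000) ≈ 0.1667
After 'absent': P(author P) = 0.85·0.1667 / (0.85·0.1667 + 0.5·0.8333) ≈ 0.2537
After 'absent': P(author P) = 0.85·0.2537 / (0.85·0.2537 + 0.5·0.7463) ≈ 0.3663
After 'absent': P(author P) = 0.85·0.3663 / (0.85·0.3663 + 0.5·0.6337) ≈ 0.4956
After 'present': P(author P) = 0.15·0.4956 / (0.15·0.4956 + 0.5·0.5044) ≈ 0.2277
After 'present': P(author P) = 0.15·0.2277 / (0.15·0.2277 + 0.5·0.7723) ≈ 0.0812

0.081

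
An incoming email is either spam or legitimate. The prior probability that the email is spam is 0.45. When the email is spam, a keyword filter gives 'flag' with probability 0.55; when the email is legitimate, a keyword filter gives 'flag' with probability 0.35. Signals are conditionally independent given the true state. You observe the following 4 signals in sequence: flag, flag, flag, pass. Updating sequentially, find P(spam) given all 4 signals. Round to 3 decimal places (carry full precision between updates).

0.687

After 'flag': P(spam) = 0.55·0.4500 / (0.55·0.4500 + 0.35·0.5500) ≈ 0.5625
After 'flag': P(spam) = 0.55·0.5625 / (0.55·0.5625 + 0.35·0.4375) ≈ 0.6689
After 'flag': P(spam) = 0.55·0.6689 / (0.55·0.6689 + 0.35·0.3311) ≈ 0.7605
After 'pass': P(spam) = 0.45·0.7605 / (0.45·0.7605 + 0.65·0.2395) ≈ 0.6873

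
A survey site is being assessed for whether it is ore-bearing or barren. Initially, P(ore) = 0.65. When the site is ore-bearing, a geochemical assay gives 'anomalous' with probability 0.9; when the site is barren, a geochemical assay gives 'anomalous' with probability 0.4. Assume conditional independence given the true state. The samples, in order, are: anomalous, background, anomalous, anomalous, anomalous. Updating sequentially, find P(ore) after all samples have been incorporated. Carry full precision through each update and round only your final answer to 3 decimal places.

After 'anomalous': P(ore) = 0.9·0.6500 / (0.9·0.6500 + 0.4·0.3500) ≈ 0.8069
After 'background': P(ore) = 0.1·0.8069 / (0.1·0.8069 + 0.6·0.1931) ≈ 0.4105
After 'anomalous': P(ore) = 0.9·0.4105 / (0.9·0.4105 + 0.4·0.5895) ≈ 0.6104
After 'anomalous': P(ore) = 0.9·0.6104 / (0.9·0.6104 + 0.4·0.3896) ≈ 0.7790
After 'anomalous': P(ore) = 0.9·0.7790 / (0.9·0.7790 + 0.4·0.2210) ≈ 0.8881

0.888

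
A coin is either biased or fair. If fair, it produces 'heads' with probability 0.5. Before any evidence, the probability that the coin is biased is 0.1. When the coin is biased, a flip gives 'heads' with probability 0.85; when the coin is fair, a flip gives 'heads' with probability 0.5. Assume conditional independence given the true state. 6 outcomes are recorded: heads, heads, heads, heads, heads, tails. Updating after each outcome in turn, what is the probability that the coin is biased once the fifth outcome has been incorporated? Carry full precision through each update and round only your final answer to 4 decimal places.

0.6120

Each posterior becomes the prior for the next update.
After 'heads': P(biased) = 0.85·0.1000 / (0.85·0.1000 + 0.5·0.9000) ≈ 0.1589
After 'heads': P(biased) = 0.85·0.1589 / (0.85·0.1589 + 0.5·0.8411) ≈ 0.2431
After 'heads': P(biased) = 0.85·0.2431 / (0.85·0.2431 + 0.5·0.7569) ≈ 0.3531
After 'heads': P(biased) = 0.85·0.3531 / (0.85·0.3531 + 0.5·0.6469) ≈ 0.4813
After 'heads': P(biased) = 0.85·0.4813 / (0.85·0.4813 + 0.5·0.5187) ≈ 0.6120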